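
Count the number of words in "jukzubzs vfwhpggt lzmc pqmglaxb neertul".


Input string: 'jukzubzs vfwhpggt lzmc pqmglaxb neertul'
Operation: split by spaces
Words found: 'jukzubzs', 'vfwhpggt', 'lzmc', 'pqmglaxb', 'neertul'
Word count: 5


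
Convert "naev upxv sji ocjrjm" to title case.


Input string: 'naev upxv sji ocjrjm'
Operation: capitalize first letter of each word
Word transformations: 'naev'->'Naev', 'upxv'->'Upxv', 'sji'->'Sji', 'ocjrjm'->'Ocjrjm'
Result: Naev Upxv Sji Ocjrjm


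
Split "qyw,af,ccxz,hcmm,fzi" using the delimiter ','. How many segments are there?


Input string: 'qyw,af,ccxz,hcmm,fzi'
Delimiter: ','
Split result: 'qyw', 'af', 'ccxz', 'hcmm', 'fzi'
Number of parts: 5


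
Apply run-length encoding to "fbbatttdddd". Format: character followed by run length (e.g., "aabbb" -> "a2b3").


Input: 'fbbatttdddd'
Operation: identify consecutive runs
Runs: 'f' -> f1, 'bb' -> b2, 'a' -> a1, 'ttt' -> t3, 'dddd' -> d4
Encoded: f1b2a1t3d4


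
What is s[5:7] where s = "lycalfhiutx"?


Input string: 'lycalfhiutx'
Operation: slice [5:7]
Extract characters: s[5]='f', s[6]='h'
Result: fh


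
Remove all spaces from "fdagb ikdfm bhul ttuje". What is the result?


Input string: 'fdagb ikdfm bhul ttuje'
Operation: remove all spaces
Words: 'fdagb', 'ikdfm', 'bhul', 'ttuje'
Join without spaces: fdagbikdfmbhulttuje


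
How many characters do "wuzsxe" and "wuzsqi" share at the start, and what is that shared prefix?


String 1: 'wuzsxe'
String 2: 'wuzsqi'
Compare position by position:
pos 0: 'w' vs 'w' match
pos 1: 'u' vs 'u' match
pos 2: 'z' vs 'z' match
pos 3: 's' vs 's' match
pos 4: 'x' vs 'q' differ -> stop
Longest common prefix: "wuzs" (length 4)


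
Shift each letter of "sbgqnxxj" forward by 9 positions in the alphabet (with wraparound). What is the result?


Input: 'sbgqnxxj', shift = 9
Operation: for each letter, (position + 9) mod 26
Mapping: 's'(18+9=27, 27 mod 26=1)->'b', 'b'(1+9=10)->'k', 'g'(6+9=15)->'p', 'q'(16+9=25)->'z', 'n'(13+9=22)->'w', 'x'(23+9=32, 32 mod 26=6)->'g', 'x'(23+9=32, 32 mod 26=6)->'g', 'j'(9+9=18)->'s'
Result: bkpzwggs


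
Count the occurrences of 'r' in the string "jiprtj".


Input string: 'jiprtj'
Target character: 'r'
Scan each position: s[3]='r'
Matches found at indices: 3
Total: 1


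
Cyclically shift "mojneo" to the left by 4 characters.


Input: 'mojneo', shift = 4
Operation: split at index 4 and swap parts
Front part s[0:4] = 'mojn'
Back part s[4:] = 'eo'
Rotated = back + front = 'eo' + 'mojn'
Result: eomojn


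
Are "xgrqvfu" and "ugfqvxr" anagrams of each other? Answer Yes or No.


String 1: 'xgrqvfu' -> sorted: 'fgqruvx'
String 2: 'ugfqvxr' -> sorted: 'fgqruvx'
Compare sorted forms: 'fgqruvx' == 'fgqruvx'
Anagram: Yes


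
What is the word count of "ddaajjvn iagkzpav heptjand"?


Input string: 'ddaajjvn iagkzpav heptjand'
Operation: split by spaces
Words found: 'ddaajjvn', 'iagkzpav', 'heptjand'
Word count: 3


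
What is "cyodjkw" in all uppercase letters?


Input string: 'cyodjkw'
Operation: convert each letter to uppercase
Mapping: 'c'->'C', 'y'->'Y', 'o'->'O', 'd'->'D', 'j'->'J', 'k'->'K', 'w'->'W'
Result: CYODJKW


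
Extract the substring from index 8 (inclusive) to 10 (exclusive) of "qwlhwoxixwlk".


Input string: 'qwlhwoxixwlk'
Operation: slice [8:10]
Extract characters: s[8]='x', s[9]='w'
Result: xw


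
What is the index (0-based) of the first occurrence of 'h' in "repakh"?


Input string: 'repakh'
Target: 'h'
Scanning left to right: s[0]='r', s[1]='e', s[2]='p', s[3]='a', s[4]='k', s[5]='h'
First match at index: 5


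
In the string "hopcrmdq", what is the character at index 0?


Input string: 'hopcrmdq'
Operation: get character at index 0
Index mapping: s[0]='h'
Result: 'h'


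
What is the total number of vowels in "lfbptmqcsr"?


Input string: 'lfbptmqcsr'
Operation: count vowels (a, e, i, o, u)
Scan: s[0]='l', s[1]='f', s[2]='b', s[3]='p', s[4]='t', s[5]='m', s[6]='q', s[7]='c', s[8]='s', s[9]='r'
Vowels found: 0
Result: 0


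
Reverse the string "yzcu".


Input string: 'yzcu'
Operation: reverse character order
Original order: 'y' -> 'z' -> 'c' -> 'u'
Reversed order: 'u' -> 'c' -> 'z' -> 'y'
Result: uczy


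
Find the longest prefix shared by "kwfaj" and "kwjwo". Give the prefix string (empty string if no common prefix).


String 1: 'kwfaj'
String 2: 'kwjwo'
Compare position by position:
pos 0: 'k' vs 'k' match
pos 1: 'w' vs 'w' match
pos 2: 'f' vs 'j' differ -> stop
Longest common prefix: "kw" (length 2)


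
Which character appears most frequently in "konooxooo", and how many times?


Input: 'konooxooo'
Operation: tally each character
Counts: 'k':1, 'n':1, 'o':6, 'x':1
Maximum: 'o' appears 6 times


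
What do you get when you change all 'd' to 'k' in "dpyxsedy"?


Input string: 'dpyxsedy'
Operation: replace 'd' with 'k'
Positions of 'd': 0, 6
After replacement: kpyxseky


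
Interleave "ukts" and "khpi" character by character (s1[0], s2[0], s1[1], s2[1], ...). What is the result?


String 1: 'ukts'
String 2: 'khpi'
Operation: alternate characters
Pairs: 'u'+'k', 'k'+'h', 't'+'p', 's'+'i'
Result: ukkhtpsi


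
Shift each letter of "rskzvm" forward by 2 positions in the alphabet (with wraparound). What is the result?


Input: 'rskzvm', shift = 2
Operation: for each letter, (position + 2) mod 26
Mapping: 'r'(17+2=19)->'t', 's'(18+2=20)->'u', 'k'(10+2=12)->'m', 'z'(25+2=27, 27 mod 26=1)->'b', 'v'(21+2=23)->'x', 'm'(12+2=14)->'o'
Result: tumbxo


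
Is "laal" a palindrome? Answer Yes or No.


Input string: 'laal'
Reversed: 'laal'
Compare pairs: s[0]='l' vs s[3]='l' (match), s[1]='a' vs s[2]='a' (match)
Palindrome: Yes


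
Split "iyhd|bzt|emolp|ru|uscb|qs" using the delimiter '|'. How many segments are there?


Input string: 'iyhd|bzt|emolp|ru|uscb|qs'
Delimiter: '|'
Split result: 'iyhd', 'bzt', 'emolp', 'ru', 'uscb', 'qs'
Number of parts: 6


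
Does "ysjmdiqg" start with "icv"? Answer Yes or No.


Input string: 'ysjmdiqg'
Prefix to check: 'icv'
First 3 characters of input: 'ysj'
Match: False
Result: No


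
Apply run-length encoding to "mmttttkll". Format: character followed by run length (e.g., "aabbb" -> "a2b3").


Input: 'mmttttkll'
Operation: identify consecutive runs
Runs: 'mm' -> m2, 'tttt' -> t4, 'k' -> k1, 'll' -> l2
Encoded: m2t4k1l2


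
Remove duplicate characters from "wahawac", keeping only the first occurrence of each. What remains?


Input: 'wahawac'
Operation: keep first occurrence of each character
Scan: s[0]='w' new -> keep; s[1]='a' new -> keep; s[2]='h' new -> keep; s[3]='a' seen -> skip; s[4]='w' seen -> skip; s[5]='a' seen -> skip; s[6]='c' new -> keep
Result: wahc


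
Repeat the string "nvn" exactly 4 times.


Input string: 'nvn'
Operation: repeat 4 times
Concatenation: 'nvn' + 'nvn' + 'nvn' + 'nvn'
Result: nvnnvnnvnnvn


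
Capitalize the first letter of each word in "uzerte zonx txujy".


Input string: 'uzerte zonx txujy'
Operation: capitalize first letter of each word
Word transformations: 'uzerte'->'Uzerte', 'zonx'->'Zonx', 'txujy'->'Txujy'
Result: Uzerte Zonx Txujy


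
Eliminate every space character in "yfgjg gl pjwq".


Input string: 'yfgjg gl pjwq'
Operation: remove all spaces
Words: 'yfgjg', 'gl', 'pjwq'
Join without spaces: yfgjgglpjwq


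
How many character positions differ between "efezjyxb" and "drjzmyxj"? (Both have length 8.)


String 1: 'efezjyxb'
String 2: 'drjzmyxj'
Compare each position: pos 0: 'e'!='d', pos 1: 'f'!='r', pos 2: 'e'!='j', pos 3: 'z'=='z', pos 4: 'j'!='m', pos 5: 'y'=='y', pos 6: 'x'=='x', pos 7: 'b'!='j'
Differing positions: 5
Hamming distance: 5


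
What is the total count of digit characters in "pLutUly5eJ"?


Input string: 'pLutUly5eJ'
Operation: count digit characters (0-9)
Scan: 'p', 'L', 'u', 't', 'U', 'l', 'y', '5'(digit), 'e', 'J'
Digits found: 1
Result: 1


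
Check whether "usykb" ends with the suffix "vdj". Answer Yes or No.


Input string: 'usykb'
Suffix to check: 'vdj'
Last 3 characters of input: 'ykb'
Match: False
Result: No


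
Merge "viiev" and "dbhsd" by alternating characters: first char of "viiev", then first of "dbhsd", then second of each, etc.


String 1: 'viiev'
String 2: 'dbhsd'
Operation: alternate characters
Pairs: 'v'+'d', 'i'+'b', 'i'+'h', 'e'+'s', 'v'+'d'
Result: vdibihesvd


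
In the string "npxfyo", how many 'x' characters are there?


Input string: 'npxfyo'
Target character: 'x'
Scan each position: s[2]='x'
Matches found at indices: 2
Total: 1


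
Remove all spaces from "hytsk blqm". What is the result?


Input string: 'hytsk blqm'
Operation: remove all spaces
Words: 'hytsk', 'blqm'
Join without spaces: hytskblqm


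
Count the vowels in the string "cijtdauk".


Input string: 'cijtdauk'
Operation: count vowels (a, e, i, o, u)
Scan: s[0]='c', s[1]='i' (vowel), s[2]='j', s[3]='t', s[4]='d', s[5]='a' (vowel), s[6]='u' (vowel), s[7]='k'
Vowels found: 3
Result: 3


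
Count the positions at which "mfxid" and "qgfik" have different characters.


String 1: 'mfxid'
String 2: 'qgfik'
Compare each position: pos 0: 'm'!='q', pos 1: 'f'!='g', pos 2: 'x'!='f', pos 3: 'i'=='i', pos 4: 'd'!='k'
Differing positions: 4
Hamming distance: 4


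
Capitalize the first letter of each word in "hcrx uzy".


Input string: 'hcrx uzy'
Operation: capitalize first letter of each word
Word transformations: 'hcrx'->'Hcrx', 'uzy'->'Uzy'
Result: Hcrx Uzy


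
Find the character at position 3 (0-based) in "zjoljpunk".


Input string: 'zjoljpunk'
Operation: get character at index 3
Index mapping: s[0]='z', s[1]='j', s[2]='o', s[3]='l'
Result: 'l'


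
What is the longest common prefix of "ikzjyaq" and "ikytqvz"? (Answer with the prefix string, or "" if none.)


String 1: 'ikzjyaq'
String 2: 'ikytqvz'
Compare position by position:
pos 0: 'i' vs 'i' match
pos 1: 'k' vs 'k' match
pos 2: 'z' vs 'y' differ -> stop
Longest common prefix: "ik" (length 2)


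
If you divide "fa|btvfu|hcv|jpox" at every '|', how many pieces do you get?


Input string: 'fa|btvfu|hcv|jpox'
Delimiter: '|'
Split result: 'fa', 'btvfu', 'hcv', 'jpox'
Number of parts: 4


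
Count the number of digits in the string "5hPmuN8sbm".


Input string: '5hPmuN8sbm'
Operation: count digit characters (0-9)
Scan: '5'(digit), 'h', 'P', 'm', 'u', 'N', '8'(digit), 's', 'b', 'm'
Digits found: 2
Result: 2


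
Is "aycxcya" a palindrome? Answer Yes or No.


Input string: 'aycxcya'
Reversed: 'aycxcya'
Compare pairs: s[0]='a' vs s[6]='a' (match), s[1]='y' vs s[5]='y' (match), s[2]='c' vs s[4]='c' (match)
Palindrome: Yes


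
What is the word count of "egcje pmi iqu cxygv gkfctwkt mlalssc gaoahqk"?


Input string: 'egcje pmi iqu cxygv gkfctwkt mlalssc gaoahqk'
Operation: split by spaces
Words found: 'egcje', 'pmi', 'iqu', 'cxygv', 'gkfctwkt', 'mlalssc', 'gaoahqk'
Word count: 7


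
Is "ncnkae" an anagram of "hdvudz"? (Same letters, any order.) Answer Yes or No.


String 1: 'hdvudz' -> sorted: 'ddhuvz'
String 2: 'ncnkae' -> sorted: 'aceknn'
Compare sorted forms: 'ddhuvz' != 'aceknn'
Anagram: No


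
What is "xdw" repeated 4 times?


Input string: 'xdw'
Operation: repeat 4 times
Concatenation: 'xdw' + 'xdw' + 'xdw' + 'xdw'
Result: xdwxdwxdwxdw


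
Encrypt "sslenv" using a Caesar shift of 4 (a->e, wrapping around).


Input: 'sslenv', shift = 4
Operation: for each letter, (position + 4) mod 26
Mapping: 's'(18+4=22)->'w', 's'(18+4=22)->'w', 'l'(11+4=15)->'p', 'e'(4+4=8)->'i', 'n'(13+4=17)->'r', 'v'(21+4=25)->'z'
Result: wwpirz


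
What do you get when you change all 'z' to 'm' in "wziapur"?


Input string: 'wziapur'
Operation: replace 'z' with 'm'
Positions of 'z': 1
After replacement: wmiapur


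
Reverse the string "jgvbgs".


Input string: 'jgvbgs'
Operation: reverse character order
Original order: 'j' -> 'g' -> 'v' -> 'b' -> 'g' -> 's'
Reversed order: 's' -> 'g' -> 'b' -> 'v' -> 'g' -> 'j'
Result: sgbvgj


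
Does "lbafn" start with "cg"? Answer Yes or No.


Input string: 'lbafn'
Prefix to check: 'cg'
First 2 characters of input: 'lb'
Match: False
Result: No


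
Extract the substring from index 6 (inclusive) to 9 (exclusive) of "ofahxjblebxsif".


Input string: 'ofahxjblebxsif'
Operation: slice [6:9]
Extract characters: s[6]='b', s[7]='l', s[8]='e'
Result: ble


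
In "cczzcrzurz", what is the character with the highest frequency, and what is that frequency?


Input: 'cczzcrzurz'
Operation: tally each character
Counts: 'c':3, 'r':2, 'u':1, 'z':4
Maximum: 'z' appears 4 times


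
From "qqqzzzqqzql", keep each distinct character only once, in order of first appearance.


Input: 'qqqzzzqqzql'
Operation: keep first occurrence of each character
Scan: s[0]='q' new -> keep; s[1]='q' seen -> skip; s[2]='q' seen -> skip; s[3]='z' new -> keep; s[4]='z' seen -> skip; s[5]='z' seen -> skip; s[6]='q' seen -> skip; s[7]='q' seen -> skip; s[8]='z' seen -> skip; s[9]='q' seen -> skip; s[10]='l' new -> keep
Result: qzl


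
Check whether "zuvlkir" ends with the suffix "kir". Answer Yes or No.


Input string: 'zuvlkir'
Suffix to check: 'kir'
Last 3 characters of input: 'kir'
Match: True
Result: Yes


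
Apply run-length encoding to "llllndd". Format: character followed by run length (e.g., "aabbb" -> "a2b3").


Input: 'llllndd'
Operation: identify consecutive runs
Runs: 'llll' -> l4, 'n' -> n1, 'dd' -> d2
Encoded: l4n1d2


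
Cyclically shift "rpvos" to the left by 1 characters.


Input: 'rpvos', shift = 1
Operation: split at index 1 and swap parts
Front part s[0:1] = 'r'
Back part s[1:] = 'pvos'
Rotated = back + front = 'pvos' + 'r'
Result: pvosr


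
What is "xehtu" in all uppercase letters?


Input string: 'xehtu'
Operation: convert each letter to uppercase
Mapping: 'x'->'X', 'e'->'E', 'h'->'H', 't'->'T', 'u'->'U'
Result: XEHTU


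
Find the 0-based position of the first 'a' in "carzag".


Input string: 'carzag'
Target: 'a'
Scanning left to right: s[0]='c', s[1]='a'
First match at index: 1


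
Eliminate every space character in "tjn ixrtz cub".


Input string: 'tjn ixrtz cub'
Operation: remove all spaces
Words: 'tjn', 'ixrtz', 'cub'
Join without spaces: tjnixrtzcub


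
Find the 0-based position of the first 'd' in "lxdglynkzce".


Input string: 'lxdglynkzce'
Target: 'd'
Scanning left to right: s[0]='l', s[1]='x', s[2]='d'
First match at index: 2


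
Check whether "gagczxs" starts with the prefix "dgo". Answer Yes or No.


Input string: 'gagczxs'
Prefix to check: 'dgo'
First 3 characters of input: 'gag'
Match: False
Result: No


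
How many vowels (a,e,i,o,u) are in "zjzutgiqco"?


Input string: 'zjzutgiqco'
Operation: count vowels (a, e, i, o, u)
Scan: s[0]='z', s[1]='j', s[2]='z', s[3]='u' (vowel), s[4]='t', s[5]='g', s[6]='i' (vowel), s[7]='q', s[8]='c', s[9]='o' (vowel)
Vowels found: 3
Result: 3


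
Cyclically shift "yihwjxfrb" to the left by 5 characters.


Input: 'yihwjxfrb', shift = 5
Operation: split at index 5 and swap parts
Front part s[0:5] = 'yihwj'
Back part s[5:] = 'xfrb'
Rotated = back + front = 'xfrb' + 'yihwj'
Result: xfrbyihwj


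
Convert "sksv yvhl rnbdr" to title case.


Input string: 'sksv yvhl rnbdr'
Operation: capitalize first letter of each word
Word transformations: 'sksv'->'Sksv', 'yvhl'->'Yvhl', 'rnbdr'->'Rnbdr'
Result: Sksv Yvhl Rnbdr


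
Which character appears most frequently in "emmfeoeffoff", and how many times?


Input: 'emmfeoeffoff'
Operation: tally each character
Counts: 'e':3, 'f':5, 'm':2, 'o':2
Maximum: 'f' appears 5 times


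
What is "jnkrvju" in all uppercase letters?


Input string: 'jnkrvju'
Operation: convert each letter to uppercase
Mapping: 'j'->'J', 'n'->'N', 'k'->'K', 'r'->'R', 'v'->'V', 'j'->'J', 'u'->'U'
Result: JNKRVJU


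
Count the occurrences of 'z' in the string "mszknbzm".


Input string: 'mszknbzm'
Target character: 'z'
Scan each position: s[2]='z', s[6]='z'
Matches found at indices: 2, 6
Total: 2


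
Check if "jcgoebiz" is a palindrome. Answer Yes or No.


Input string: 'jcgoebiz'
Reversed: 'zibeogcj'
Compare pairs: s[0]='j' vs s[7]='z' (mismatch), s[1]='c' vs s[6]='i' (mismatch), s[2]='g' vs s[5]='b' (mismatch), s[3]='o' vs s[4]='e' (mismatch)
Palindrome: No


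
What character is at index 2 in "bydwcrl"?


Input string: 'bydwcrl'
Operation: get character at index 2
Index mapping: s[0]='b', s[1]='y', s[2]='d'
Result: 'd'


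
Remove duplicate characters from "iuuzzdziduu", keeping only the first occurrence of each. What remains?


Input: 'iuuzzdziduu'
Operation: keep first occurrence of each character
Scan: s[0]='i' new -> keep; s[1]='u' new -> keep; s[2]='u' seen -> skip; s[3]='z' new -> keep; s[4]='z' seen -> skip; s[5]='d' new -> keep; s[6]='z' seen -> skip; s[7]='i' seen -> skip; s[8]='d' seen -> skip; s[9]='u' seen -> skip; s[10]='u' seen -> skip
Result: iuzd


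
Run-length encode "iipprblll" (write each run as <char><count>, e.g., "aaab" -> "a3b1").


Input: 'iipprblll'
Operation: identify consecutive runs
Runs: 'ii' -> i2, 'pp' -> p2, 'r' -> r1, 'b' -> b1, 'lll' -> l3
Encoded: i2p2r1b1l3


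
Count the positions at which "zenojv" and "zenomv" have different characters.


String 1: 'zenojv'
String 2: 'zenomv'
Compare each position: pos 0: 'z'=='z', pos 1: 'e'=='e', pos 2: 'n'=='n', pos 3: 'o'=='o', pos 4: 'j'!='m', pos 5: 'v'=='v'
Differing positions: 1
Hamming distance: 1


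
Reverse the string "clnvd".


Input string: 'clnvd'
Operation: reverse character order
Original order: 'c' -> 'l' -> 'n' -> 'v' -> 'd'
Reversed order: 'd' -> 'v' -> 'n' -> 'l' -> 'c'
Result: dvnlc


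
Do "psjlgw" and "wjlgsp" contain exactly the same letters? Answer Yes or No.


String 1: 'psjlgw' -> sorted: 'gjlpsw'
String 2: 'wjlgsp' -> sorted: 'gjlpsw'
Compare sorted forms: 'gjlpsw' == 'gjlpsw'
Anagram: Yes


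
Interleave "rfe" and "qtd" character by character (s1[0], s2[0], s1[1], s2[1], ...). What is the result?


String 1: 'rfe'
String 2: 'qtd'
Operation: alternate characters
Pairs: 'r'+'q', 'f'+'t', 'e'+'d'
Result: rqfted


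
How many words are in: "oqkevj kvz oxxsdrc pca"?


Input string: 'oqkevj kvz oxxsdrc pca'
Operation: split by spaces
Words found: 'oqkevj', 'kvz', 'oxxsdrc', 'pca'
Word count: 4


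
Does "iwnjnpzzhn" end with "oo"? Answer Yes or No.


Input string: 'iwnjnpzzhn'
Suffix to check: 'oo'
Last 2 characters of input: 'hn'
Match: False
Result: No


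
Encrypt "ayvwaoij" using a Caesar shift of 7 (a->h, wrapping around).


Input: 'ayvwaoij', shift = 7
Operation: for each letter, (position + 7) mod 26
Mapping: 'a'(0+7=7)->'h', 'y'(24+7=31, 31 mod 26=5)->'f', 'v'(21+7=28, 28 mod 26=2)->'c', 'w'(22+7=29, 29 mod 26=3)->'d', 'a'(0+7=7)->'h', 'o'(14+7=21)->'v', 'i'(8+7=15)->'p', 'j'(9+7=16)->'q'
Result: hfcdhvpq


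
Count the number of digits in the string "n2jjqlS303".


Input string: 'n2jjqlS303'
Operation: count digit characters (0-9)
Scan: 'n', '2'(digit), 'j', 'j', 'q', 'l', 'S', '3'(digit), '0'(digit), '3'(digit)
Digits found: 4
Result: 4


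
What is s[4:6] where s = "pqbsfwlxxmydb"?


Input string: 'pqbsfwlxxmydb'
Operation: slice [4:6]
Extract characters: s[4]='f', s[5]='w'
Result: fw


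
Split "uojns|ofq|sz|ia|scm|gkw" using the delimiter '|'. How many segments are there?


Input string: 'uojns|ofq|sz|ia|scm|gkw'
Delimiter: '|'
Split result: 'uojns', 'ofq', 'sz', 'ia', 'scm', 'gkw'
Number of parts: 6


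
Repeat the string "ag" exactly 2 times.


Input string: 'ag'
Operation: repeat 2 times
Concatenation: 'ag' + 'ag'
Result: agag


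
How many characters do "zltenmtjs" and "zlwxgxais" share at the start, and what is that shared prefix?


String 1: 'zltenmtjs'
String 2: 'zlwxgxais'
Compare position by position:
pos 0: 'z' vs 'z' match
pos 1: 'l' vs 'l' match
pos 2: 't' vs 'w' differ -> stop
Longest common prefix: "zl" (length 2)


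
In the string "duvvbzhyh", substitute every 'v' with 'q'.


Input string: 'duvvbzhyh'
Operation: replace 'v' with 'q'
Positions of 'v': 2, 3
After replacement: duqqbzhyh


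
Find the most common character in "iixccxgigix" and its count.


Input: 'iixccxgigix'
Operation: tally each character
Counts: 'c':2, 'g':2, 'i':4, 'x':3
Maximum: 'i' appears 4 times


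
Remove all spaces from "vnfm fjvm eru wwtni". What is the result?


Input string: 'vnfm fjvm eru wwtni'
Operation: remove all spaces
Words: 'vnfm', 'fjvm', 'eru', 'wwtni'
Join without spaces: vnfmfjvmeruwwtni


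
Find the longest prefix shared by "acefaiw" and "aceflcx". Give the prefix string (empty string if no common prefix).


String 1: 'acefaiw'
String 2: 'aceflcx'
Compare position by position:
pos 0: 'a' vs 'a' match
pos 1: 'c' vs 'c' match
pos 2: 'e' vs 'e' match
pos 3: 'f' vs 'f' match
pos 4: 'a' vs 'l' differ -> stop
Longest common prefix: "acef" (length 4)


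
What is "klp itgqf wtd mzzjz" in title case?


Input string: 'klp itgqf wtd mzzjz'
Operation: capitalize first letter of each word
Word transformations: 'klp'->'Klp', 'itgqf'->'Itgqf', 'wtd'->'Wtd', 'mzzjz'->'Mzzjz'
Result: Klp Itgqf Wtd Mzzjz


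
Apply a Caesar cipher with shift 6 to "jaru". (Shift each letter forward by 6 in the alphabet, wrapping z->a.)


Input: 'jaru', shift = 6
Operation: for each letter, (position + 6) mod 26
Mapping: 'j'(9+6=15)->'p', 'a'(0+6=6)->'g', 'r'(17+6=23)->'x', 'u'(20+6=26, 26 mod 26=0)->'a'
Result: pgxa


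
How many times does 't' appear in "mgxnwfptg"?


Input string: 'mgxnwfptg'
Target character: 't'
Scan each position: s[7]='t'
Matches found at indices: 7
Total: 1


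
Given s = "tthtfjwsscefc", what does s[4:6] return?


Input string: 'tthtfjwsscefc'
Operation: slice [4:6]
Extract characters: s[4]='f', s[5]='j'
Result: fj


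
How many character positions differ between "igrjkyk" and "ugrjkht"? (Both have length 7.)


String 1: 'igrjkyk'
String 2: 'ugrjkht'
Compare each position: pos 0: 'i'!='u', pos 1: 'g'=='g', pos 2: 'r'=='r', pos 3: 'j'=='j', pos 4: 'k'=='k', pos 5: 'y'!='h', pos 6: 'k'!='t'
Differing positions: 3
Hamming distance: 3


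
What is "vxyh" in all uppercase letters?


Input string: 'vxyh'
Operation: convert each letter to uppercase
Mapping: 'v'->'V', 'x'->'X', 'y'->'Y', 'h'->'H'
Result: VXYH


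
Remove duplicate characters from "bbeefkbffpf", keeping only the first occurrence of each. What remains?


Input: 'bbeefkbffpf'
Operation: keep first occurrence of each character
Scan: s[0]='b' new -> keep; s[1]='b' seen -> skip; s[2]='e' new -> keep; s[3]='e' seen -> skip; s[4]='f' new -> keep; s[5]='k' new -> keep; s[6]='b' seen -> skip; s[7]='f' seen -> skip; s[8]='f' seen -> skip; s[9]='p' new -> keep; s[10]='f' seen -> skip
Result: befkp


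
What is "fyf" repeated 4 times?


Input string: 'fyf'
Operation: repeat 4 times
Concatenation: 'fyf' + 'fyf' + 'fyf' + 'fyf'
Result: fyffyffyffyf


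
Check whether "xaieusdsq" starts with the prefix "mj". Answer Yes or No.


Input string: 'xaieusdsq'
Prefix to check: 'mj'
First 2 characters of input: 'xa'
Match: False
Result: No


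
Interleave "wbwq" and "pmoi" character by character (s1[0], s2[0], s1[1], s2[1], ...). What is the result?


String 1: 'wbwq'
String 2: 'pmoi'
Operation: alternate characters
Pairs: 'w'+'p', 'b'+'m', 'w'+'o', 'q'+'i'
Result: wpbmwoqi


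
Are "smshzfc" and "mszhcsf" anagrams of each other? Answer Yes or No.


String 1: 'smshzfc' -> sorted: 'cfhmssz'
String 2: 'mszhcsf' -> sorted: 'cfhmssz'
Compare sorted forms: 'cfhmssz' == 'cfhmssz'
Anagram: Yes


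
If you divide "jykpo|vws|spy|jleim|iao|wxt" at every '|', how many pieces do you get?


Input string: 'jykpo|vws|spy|jleim|iao|wxt'
Delimiter: '|'
Split result: 'jykpo', 'vws', 'spy', 'jleim', 'iao', 'wxt'
Number of parts: 6


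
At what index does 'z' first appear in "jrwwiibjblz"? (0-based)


Input string: 'jrwwiibjblz'
Target: 'z'
Scanning left to right: s[0]='j', s[1]='r', s[2]='w', s[3]='w', s[4]='i', s[5]='i', s[6]='b', s[7]='j', s[8]='b', s[9]='l', s[10]='z'
First match at index: 10


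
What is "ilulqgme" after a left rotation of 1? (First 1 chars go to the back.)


Input: 'ilulqgme', shift = 1
Operation: split at index 1 and swap parts
Front part s[0:1] = 'i'
Back part s[1:] = 'lulqgme'
Rotated = back + front = 'lulqgme' + 'i'
Result: lulqgmei


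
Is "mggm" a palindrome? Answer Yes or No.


Input string: 'mggm'
Reversed: 'mggm'
Compare pairs: s[0]='m' vs s[3]='m' (match), s[1]='g' vs s[2]='g' (match)
Palindrome: Yes


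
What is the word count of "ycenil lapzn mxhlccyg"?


Input string: 'ycenil lapzn mxhlccyg'
Operation: split by spaces
Words found: 'ycenil', 'lapzn', 'mxhlccyg'
Word count: 3


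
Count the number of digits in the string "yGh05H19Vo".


Input string: 'yGh05H19Vo'
Operation: count digit characters (0-9)
Scan: 'y', 'G', 'h', '0'(digit), '5'(digit), 'H', '1'(digit), '9'(digit), 'V', 'o'
Digits found: 4
Result: 4


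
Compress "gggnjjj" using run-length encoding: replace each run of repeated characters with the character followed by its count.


Input: 'gggnjjj'
Operation: identify consecutive runs
Runs: 'ggg' -> g3, 'n' -> n1, 'jjj' -> j3
Encoded: g3n1j3


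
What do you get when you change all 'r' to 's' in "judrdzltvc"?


Input string: 'judrdzltvc'
Operation: replace 'r' with 's'
Positions of 'r': 3
After replacement: judsdzltvc


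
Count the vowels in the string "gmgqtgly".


Input string: 'gmgqtgly'
Operation: count vowels (a, e, i, o, u)
Scan: s[0]='g', s[1]='m', s[2]='g', s[3]='q', s[4]='t', s[5]='g', s[6]='l', s[7]='y'
Vowels found: 0
Result: 0


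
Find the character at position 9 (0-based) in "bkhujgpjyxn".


Input string: 'bkhujgpjyxn'
Operation: get character at index 9
Index mapping: s[0]='b', s[1]='k', s[2]='h', s[3]='u', s[4]='j', s[5]='g', s[6]='p', s[7]='j', s[8]='y', s[9]='x'
Result: 'x'


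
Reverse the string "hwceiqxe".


Input string: 'hwceiqxe'
Operation: reverse character order
Original order: 'h' -> 'w' -> 'c' -> 'e' -> 'i' -> 'q' -> 'x' -> 'e'
Reversed order: 'e' -> 'x' -> 'q' -> 'i' -> 'e' -> 'c' -> 'w' -> 'h'
Result: exqiecwh


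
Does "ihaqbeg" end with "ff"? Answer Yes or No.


Input string: 'ihaqbeg'
Suffix to check: 'ff'
Last 2 characters of input: 'eg'
Match: False
Result: No


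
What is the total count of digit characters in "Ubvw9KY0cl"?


Input string: 'Ubvw9KY0cl'
Operation: count digit characters (0-9)
Scan: 'U', 'b', 'v', 'w', '9'(digit), 'K', 'Y', '0'(digit), 'c', 'l'
Digits found: 2
Result: 2


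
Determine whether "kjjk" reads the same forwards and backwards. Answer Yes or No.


Input string: 'kjjk'
Reversed: 'kjjk'
Compare pairs: s[0]='k' vs s[3]='k' (match), s[1]='j' vs s[2]='j' (match)
Palindrome: Yes


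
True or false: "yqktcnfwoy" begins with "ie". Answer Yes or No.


Input string: 'yqktcnfwoy'
Prefix to check: 'ie'
First 2 characters of input: 'yq'
Match: False
Result: No


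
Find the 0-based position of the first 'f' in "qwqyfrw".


Input string: 'qwqyfrw'
Target: 'f'
Scanning left to right: s[0]='q', s[1]='w', s[2]='q', s[3]='y', s[4]='f'
First match at index: 4


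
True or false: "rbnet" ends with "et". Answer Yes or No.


Input string: 'rbnet'
Suffix to check: 'et'
Last 2 characters of input: 'et'
Match: True
Result: Yes


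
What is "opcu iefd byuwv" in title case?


Input string: 'opcu iefd byuwv'
Operation: capitalize first letter of each word
Word transformations: 'opcu'->'Opcu', 'iefd'->'Iefd', 'byuwv'->'Byuwv'
Result: Opcu Iefd Byuwv


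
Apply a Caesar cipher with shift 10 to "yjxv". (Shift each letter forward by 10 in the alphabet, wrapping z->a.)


Input: 'yjxv', shift = 10
Operation: for each letter, (position + 10) mod 26
Mapping: 'y'(24+10=34, 34 mod 26=8)->'i', 'j'(9+10=19)->'t', 'x'(23+10=33, 33 mod 26=7)->'h', 'v'(21+10=31, 31 mod 26=5)->'f'
Result: ithf


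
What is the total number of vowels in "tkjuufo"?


Input string: 'tkjuufo'
Operation: count vowels (a, e, i, o, u)
Scan: s[0]='t', s[1]='k', s[2]='j', s[3]='u' (vowel), s[4]='u' (vowel), s[5]='f', s[6]='o' (vowel)
Vowels found: 3
Result: 3


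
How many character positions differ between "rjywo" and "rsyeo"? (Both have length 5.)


String 1: 'rjywo'
String 2: 'rsyeo'
Compare each position: pos 0: 'r'=='r', pos 1: 'j'!='s', pos 2: 'y'=='y', pos 3: 'w'!='e', pos 4: 'o'=='o'
Differing positions: 2
Hamming distance: 2


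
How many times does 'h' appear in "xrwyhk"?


Input string: 'xrwyhk'
Target character: 'h'
Scan each position: s[4]='h'
Matches found at indices: 4
Total: 1


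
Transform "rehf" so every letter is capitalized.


Input string: 'rehf'
Operation: convert each letter to uppercase
Mapping: 'r'->'R', 'e'->'E', 'h'->'H', 'f'->'F'
Result: REHF


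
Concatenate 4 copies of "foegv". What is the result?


Input string: 'foegv'
Operation: repeat 4 times
Concatenation: 'foegv' + 'foegv' + 'foegv' + 'foegv'
Result: foegvfoegvfoegvfoegv


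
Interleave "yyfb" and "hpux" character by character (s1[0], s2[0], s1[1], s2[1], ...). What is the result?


String 1: 'yyfb'
String 2: 'hpux'
Operation: alternate characters
Pairs: 'y'+'h', 'y'+'p', 'f'+'u', 'b'+'x'
Result: yhypfubx


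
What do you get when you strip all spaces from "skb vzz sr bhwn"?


Input string: 'skb vzz sr bhwn'
Operation: remove all spaces
Words: 'skb', 'vzz', 'sr', 'bhwn'
Join without spaces: skbvzzsrbhwn


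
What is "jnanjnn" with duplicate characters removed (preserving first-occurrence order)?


Input: 'jnanjnn'
Operation: keep first occurrence of each character
Scan: s[0]='j' new -> keep; s[1]='n' new -> keep; s[2]='a' new -> keep; s[3]='n' seen -> skip; s[4]='j' seen -> skip; s[5]='n' seen -> skip; s[6]='n' seen -> skip
Result: jna


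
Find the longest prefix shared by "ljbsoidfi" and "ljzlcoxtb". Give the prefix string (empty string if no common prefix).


String 1: 'ljbsoidfi'
String 2: 'ljzlcoxtb'
Compare position by position:
pos 0: 'l' vs 'l' match
pos 1: 'j' vs 'j' match
pos 2: 'b' vs 'z' differ -> stop
Longest common prefix: "lj" (length 2)


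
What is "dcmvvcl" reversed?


Input string: 'dcmvvcl'
Operation: reverse character order
Original order: 'd' -> 'c' -> 'm' -> 'v' -> 'v' -> 'c' -> 'l'
Reversed order: 'l' -> 'c' -> 'v' -> 'v' -> 'm' -> 'c' -> 'd'
Result: lcvvmcd


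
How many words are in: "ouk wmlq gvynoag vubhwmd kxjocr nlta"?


Input string: 'ouk wmlq gvynoag vubhwmd kxjocr nlta'
Operation: split by spaces
Words found: 'ouk', 'wmlq', 'gvynoag', 'vubhwmd', 'kxjocr', 'nlta'
Word count: 6


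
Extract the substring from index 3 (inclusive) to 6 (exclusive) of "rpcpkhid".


Input string: 'rpcpkhid'
Operation: slice [3:6]
Extract characters: s[3]='p', s[4]='k', s[5]='h'
Result: pkh


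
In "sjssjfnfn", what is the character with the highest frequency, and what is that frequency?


Input: 'sjssjfnfn'
Operation: tally each character
Counts: 'f':2, 'j':2, 'n':2, 's':3
Maximum: 's' appears 3 times


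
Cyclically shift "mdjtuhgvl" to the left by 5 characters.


Input: 'mdjtuhgvl', shift = 5
Operation: split at index 5 and swap parts
Front part s[0:5] = 'mdjtu'
Back part s[5:] = 'hgvl'
Rotated = back + front = 'hgvl' + 'mdjtu'
Result: hgvlmdjtu


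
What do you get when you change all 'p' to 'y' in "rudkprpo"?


Input string: 'rudkprpo'
Operation: replace 'p' with 'y'
Positions of 'p': 4, 6
After replacement: rudkyryo


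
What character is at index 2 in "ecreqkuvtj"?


Input string: 'ecreqkuvtj'
Operation: get character at index 2
Index mapping: s[0]='e', s[1]='c', s[2]='r'
Result: 'r'


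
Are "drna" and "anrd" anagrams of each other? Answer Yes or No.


String 1: 'drna' -> sorted: 'adnr'
String 2: 'anrd' -> sorted: 'adnr'
Compare sorted forms: 'adnr' == 'adnr'
Anagram: Yes


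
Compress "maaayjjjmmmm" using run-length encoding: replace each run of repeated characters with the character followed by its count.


Input: 'maaayjjjmmmm'
Operation: identify consecutive runs
Runs: 'm' -> m1, 'aaa' -> a3, 'y' -> y1, 'jjj' -> j3, 'mmmm' -> m4
Encoded: m1a3y1j3m4


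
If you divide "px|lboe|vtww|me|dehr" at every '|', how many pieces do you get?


Input string: 'px|lboe|vtww|me|dehr'
Delimiter: '|'
Split result: 'px', 'lboe', 'vtww', 'me', 'dehr'
Number of parts: 5


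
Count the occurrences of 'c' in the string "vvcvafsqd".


Input string: 'vvcvafsqd'
Target character: 'c'
Scan each position: s[2]='c'
Matches found at indices: 2
Total: 1


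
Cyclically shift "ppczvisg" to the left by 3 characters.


Input: 'ppczvisg', shift = 3
Operation: split at index 3 and swap parts
Front part s[0:3] = 'ppc'
Back part s[3:] = 'zvisg'
Rotated = back + front = 'zvisg' + 'ppc'
Result: zvisgppc


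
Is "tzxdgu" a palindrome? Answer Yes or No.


Input string: 'tzxdgu'
Reversed: 'ugdxzt'
Compare pairs: s[0]='t' vs s[5]='u' (mismatch), s[1]='z' vs s[4]='g' (mismatch), s[2]='x' vs s[3]='d' (mismatch)
Palindrome: No


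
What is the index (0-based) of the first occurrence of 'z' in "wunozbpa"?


Input string: 'wunozbpa'
Target: 'z'
Scanning left to right: s[0]='w', s[1]='u', s[2]='n', s[3]='o', s[4]='z'
First match at index: 4


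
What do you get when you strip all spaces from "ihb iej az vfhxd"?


Input string: 'ihb iej az vfhxd'
Operation: remove all spaces
Words: 'ihb', 'iej', 'az', 'vfhxd'
Join without spaces: ihbiejazvfhxd


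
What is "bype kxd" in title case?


Input string: 'bype kxd'
Operation: capitalize first letter of each word
Word transformations: 'bype'->'Bype', 'kxd'->'Kxd'
Result: Bype Kxd


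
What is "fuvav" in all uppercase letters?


Input string: 'fuvav'
Operation: convert each letter to uppercase
Mapping: 'f'->'F', 'u'->'U', 'v'->'V', 'a'->'A', 'v'->'V'
Result: FUVAV


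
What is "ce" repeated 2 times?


Input string: 'ce'
Operation: repeat 2 times
Concatenation: 'ce' + 'ce'
Result: cece


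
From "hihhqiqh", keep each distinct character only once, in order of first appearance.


Input: 'hihhqiqh'
Operation: keep first occurrence of each character
Scan: s[0]='h' new -> keep; s[1]='i' new -> keep; s[2]='h' seen -> skip; s[3]='h' seen -> skip; s[4]='q' new -> keep; s[5]='i' seen -> skip; s[6]='q' seen -> skip; s[7]='h' seen -> skip
Result: hiq


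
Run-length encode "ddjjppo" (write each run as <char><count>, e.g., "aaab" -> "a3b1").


Input: 'ddjjppo'
Operation: identify consecutive runs
Runs: 'dd' -> d2, 'jj' -> j2, 'pp' -> p2, 'o' -> o1
Encoded: d2j2p2o1


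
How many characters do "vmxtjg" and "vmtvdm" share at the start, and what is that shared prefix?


String 1: 'vmxtjg'
String 2: 'vmtvdm'
Compare position by position:
pos 0: 'v' vs 'v' match
pos 1: 'm' vs 'm' match
pos 2: 'x' vs 't' differ -> stop
Longest common prefix: "vm" (length 2)


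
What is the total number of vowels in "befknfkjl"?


Input string: 'befknfkjl'
Operation: count vowels (a, e, i, o, u)
Scan: s[0]='b', s[1]='e' (vowel), s[2]='f', s[3]='k', s[4]='n', s[5]='f', s[6]='k', s[7]='j', s[8]='l'
Vowels found: 1
Result: 1


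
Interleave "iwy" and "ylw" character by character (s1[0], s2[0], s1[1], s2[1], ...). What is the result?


String 1: 'iwy'
String 2: 'ylw'
Operation: alternate characters
Pairs: 'i'+'y', 'w'+'l', 'y'+'w'
Result: iywlyw


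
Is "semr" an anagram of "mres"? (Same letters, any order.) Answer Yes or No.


String 1: 'mres' -> sorted: 'emrs'
String 2: 'semr' -> sorted: 'emrs'
Compare sorted forms: 'emrs' == 'emrs'
Anagram: Yes


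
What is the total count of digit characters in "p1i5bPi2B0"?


Input string: 'p1i5bPi2B0'
Operation: count digit characters (0-9)
Scan: 'p', '1'(digit), 'i', '5'(digit), 'b', 'P', 'i', '2'(digit), 'B', '0'(digit)
Digits found: 4
Result: 4


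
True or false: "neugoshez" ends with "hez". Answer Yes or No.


Input string: 'neugoshez'
Suffix to check: 'hez'
Last 3 characters of input: 'hez'
Match: True
Result: Yes


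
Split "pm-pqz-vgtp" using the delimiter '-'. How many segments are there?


Input string: 'pm-pqz-vgtp'
Delimiter: '-'
Split result: 'pm', 'pqz', 'vgtp'
Number of parts: 3


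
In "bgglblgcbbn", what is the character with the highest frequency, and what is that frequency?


Input: 'bgglblgcbbn'
Operation: tally each character
Counts: 'b':4, 'c':1, 'g':3, 'l':2, 'n':1
Maximum: 'b' appears 4 times


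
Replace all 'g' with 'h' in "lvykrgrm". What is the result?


Input string: 'lvykrgrm'
Operation: replace 'g' with 'h'
Positions of 'g': 5
After replacement: lvykrhrm


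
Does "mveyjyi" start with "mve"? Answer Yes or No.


Input string: 'mveyjyi'
Prefix to check: 'mve'
First 3 characters of input: 'mve'
Match: True
Result: Yes


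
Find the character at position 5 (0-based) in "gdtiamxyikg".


Input string: 'gdtiamxyikg'
Operation: get character at index 5
Index mapping: s[0]='g', s[1]='d', s[2]='t', s[3]='i', s[4]='a', s[5]='m'
Result: 'm'


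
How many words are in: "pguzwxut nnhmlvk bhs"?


Input string: 'pguzwxut nnhmlvk bhs'
Operation: split by spaces
Words found: 'pguzwxut', 'nnhmlvk', 'bhs'
Word count: 3


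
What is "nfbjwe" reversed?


Input string: 'nfbjwe'
Operation: reverse character order
Original order: 'n' -> 'f' -> 'b' -> 'j' -> 'w' -> 'e'
Reversed order: 'e' -> 'w' -> 'j' -> 'b' -> 'f' -> 'n'
Result: ewjbfn


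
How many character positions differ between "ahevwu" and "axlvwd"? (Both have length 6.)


String 1: 'ahevwu'
String 2: 'axlvwd'
Compare each position: pos 0: 'a'=='a', pos 1: 'h'!='x', pos 2: 'e'!='l', pos 3: 'v'=='v', pos 4: 'w'=='w', pos 5: 'u'!='d'
Differing positions: 3
Hamming distance: 3


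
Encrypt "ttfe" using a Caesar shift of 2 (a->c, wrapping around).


Input: 'ttfe', shift = 2
Operation: for each letter, (position + 2) mod 26
Mapping: 't'(19+2=21)->'v', 't'(19+2=21)->'v', 'f'(5+2=7)->'h', 'e'(4+2=6)->'g'
Result: vvhg


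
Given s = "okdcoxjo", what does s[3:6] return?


Input string: 'okdcoxjo'
Operation: slice [3:6]
Extract characters: s[3]='c', s[4]='o', s[5]='x'
Result: cox


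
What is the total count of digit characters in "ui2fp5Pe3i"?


Input string: 'ui2fp5Pe3i'
Operation: count digit characters (0-9)
Scan: 'u', 'i', '2'(digit), 'f', 'p', '5'(digit), 'P', 'e', '3'(digit), 'i'
Digits found: 3
Result: 3


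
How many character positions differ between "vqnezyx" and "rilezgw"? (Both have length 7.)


String 1: 'vqnezyx'
String 2: 'rilezgw'
Compare each position: pos 0: 'v'!='r', pos 1: 'q'!='i', pos 2: 'n'!='l', pos 3: 'e'=='e', pos 4: 'z'=='z', pos 5: 'y'!='g', pos 6: 'x'!='w'
Differing positions: 5
Hamming distance: 5


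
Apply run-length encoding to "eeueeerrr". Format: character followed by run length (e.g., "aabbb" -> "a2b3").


Input: 'eeueeerrr'
Operation: identify consecutive runs
Runs: 'ee' -> e2, 'u' -> u1, 'eee' -> e3, 'rrr' -> r3
Encoded: e2u1e3r3


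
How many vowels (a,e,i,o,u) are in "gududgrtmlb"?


Input string: 'gududgrtmlb'
Operation: count vowels (a, e, i, o, u)
Scan: s[0]='g', s[1]='u' (vowel), s[2]='d', s[3]='u' (vowel), s[4]='d', s[5]='g', s[6]='r', s[7]='t', s[8]='m', s[9]='l', s[10]='b'
Vowels found: 2
Result: 2


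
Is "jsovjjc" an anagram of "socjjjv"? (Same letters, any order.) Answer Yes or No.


String 1: 'socjjjv' -> sorted: 'cjjjosv'
String 2: 'jsovjjc' -> sorted: 'cjjjosv'
Compare sorted forms: 'cjjjosv' == 'cjjjosv'
Anagram: Yes


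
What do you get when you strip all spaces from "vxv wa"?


Input string: 'vxv wa'
Operation: remove all spaces
Words: 'vxv', 'wa'
Join without spaces: vxvwa


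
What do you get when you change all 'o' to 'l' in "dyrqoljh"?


Input string: 'dyrqoljh'
Operation: replace 'o' with 'l'
Positions of 'o': 4
After replacement: dyrqlljh
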